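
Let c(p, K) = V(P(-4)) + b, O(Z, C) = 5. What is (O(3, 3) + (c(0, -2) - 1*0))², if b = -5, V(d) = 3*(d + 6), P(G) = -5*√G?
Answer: -576 - 1080*I ≈ -576.0 - 1080.0*I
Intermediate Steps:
V(d) = 18 + 3*d (V(d) = 3*(6 + d) = 18 + 3*d)
c(p, K) = 13 - 30*I (c(p, K) = (18 + 3*(-10*I)) - 5 = (18 - 30*I) - 5 = 13 - 30*I)
(O(3, 3) + (c(0, -2) - 1*0))² = (5 + ((13 - 30*I) - 1*0))² = (5 + ((13 - 30*I) + 0))² = (5 + (13 - 30*I))² = (18 - 30*I)²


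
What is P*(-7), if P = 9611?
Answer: -67277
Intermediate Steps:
P*(-7) = 9611*(-7) = -67277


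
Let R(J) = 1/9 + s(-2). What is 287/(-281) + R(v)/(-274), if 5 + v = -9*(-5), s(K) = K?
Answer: -702965/692946 ≈ -1.0145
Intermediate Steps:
v = 40 (v = -5 - 9*(-5) = -5 + 45 = 40)
R(J) = -17/9 (R(J) = 1/9 - 2 = -17/9)
287/(-281) + R(v)/(-274) = 287/(-281) - 17/9/(-274) = 287*(-1/281) - 17/9*(-1/274) = -287/281 + 17/2466 = -702965/692946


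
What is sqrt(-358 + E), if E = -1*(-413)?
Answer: sqrt(55) ≈ 7.4162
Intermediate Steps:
E = 413
sqrt(-358 + E) = sqrt(-358 + 413) = sqrt(55)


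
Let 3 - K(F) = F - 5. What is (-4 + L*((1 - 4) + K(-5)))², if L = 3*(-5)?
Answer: 23716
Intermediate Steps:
K(F) = 8 - F (K(F) = 3 - (F - 5) = 3 - (-5 + F) = 3 + (5 - F) = 8 - F)
L = -15
(-4 + L*((1 - 4) + K(-5)))² = (-4 - 15*((1 - 4) + (8 - 1*(-5))))² = (-4 - 15*(-3 + (8 + 5)))² = (-4 - 15*(-3 + 13))² = (-4 - 15*10)² = (-4 - 150)² = (-154)² = 23716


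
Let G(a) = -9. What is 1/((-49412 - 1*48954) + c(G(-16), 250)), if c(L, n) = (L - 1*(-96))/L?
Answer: -3/295127 ≈ -1.0165e-5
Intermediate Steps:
c(L, n) = (96 + L)/L (c(L, n) = (L + 96)/L = (96 + L)/L)
1/((-49412 - 1*48954) + c(G(-16), 250)) = 1/((-49412 - 1*48954) + (96 - 9)/(-9)) = 1/((-49412 - 48954) - ⅑*87) = 1/(-98366 - 29/3) = 1/(-295127/3) = -3/295127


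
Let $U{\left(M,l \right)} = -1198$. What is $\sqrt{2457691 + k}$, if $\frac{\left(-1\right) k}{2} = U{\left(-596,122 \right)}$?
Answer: $3 \sqrt{273343} \approx 1568.5$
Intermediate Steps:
$k = 2396$ ($k = \left(-2\right) \left(-1198\right) = 2396$)
$\sqrt{2457691 + k} = \sqrt{2457691 + 2396} = \sqrt{2460087} = 3 \sqrt{273343}$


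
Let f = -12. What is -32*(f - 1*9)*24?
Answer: 16128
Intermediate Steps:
-32*(f - 1*9)*24 = -32*(-12 - 1*9)*24 = -32*(-12 - 9)*24 = -32*(-21)*24 = 672*24 = 16128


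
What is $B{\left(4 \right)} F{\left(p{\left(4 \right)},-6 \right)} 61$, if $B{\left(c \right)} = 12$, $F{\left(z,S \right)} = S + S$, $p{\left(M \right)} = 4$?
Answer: $-8784$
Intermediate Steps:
$F{\left(z,S \right)} = 2 S$
$B{\left(4 \right)} F{\left(p{\left(4 \right)},-6 \right)} 61 = 12 \cdot 2 \left(-6\right) 61 = 12 \left(-12\right) 61 = \left(-144\right) 61 = -8784$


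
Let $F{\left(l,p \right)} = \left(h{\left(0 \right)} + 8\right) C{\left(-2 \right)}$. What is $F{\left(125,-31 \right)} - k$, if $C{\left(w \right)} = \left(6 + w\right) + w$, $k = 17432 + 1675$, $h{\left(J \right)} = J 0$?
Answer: $-19091$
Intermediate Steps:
$h{\left(J \right)} = 0$
$k = 19107$
$C{\left(w \right)} = 6 + 2 w$
$F{\left(l,p \right)} = 16$ ($F{\left(l,p \right)} = \left(0 + 8\right) \left(6 + 2 \left(-2\right)\right) = 8 \left(6 - 4\right) = 8 \cdot 2 = 16$)
$F{\left(125,-31 \right)} - k = 16 - 19107 = -19091$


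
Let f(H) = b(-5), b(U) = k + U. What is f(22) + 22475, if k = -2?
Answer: 22468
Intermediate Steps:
b(U) = -2 + U
f(H) = -7 (f(H) = -2 - 5 = -7)
f(22) + 22475 = -7 + 22475 = 22468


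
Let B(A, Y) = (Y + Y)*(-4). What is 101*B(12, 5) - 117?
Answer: -4157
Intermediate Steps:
B(A, Y) = -8*Y (B(A, Y) = (2*Y)*(-4) = -8*Y)
101*B(12, 5) - 117 = 101*(-8*5) - 117 = 101*(-40) - 117 = -4040 - 117 = -4157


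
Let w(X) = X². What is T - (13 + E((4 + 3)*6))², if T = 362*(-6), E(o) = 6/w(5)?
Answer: -1467061/625 ≈ -2347.3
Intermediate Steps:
E(o) = 6/25 (E(o) = 6/(5²) = 6/25)
T = -2172
T - (13 + E((4 + 3)*6))² = -2172 - (13 + 6/25)² = -2172 - (331/25)² = -2172 - 1*109561/625 = -2172 - 109561/625 = -1467061/625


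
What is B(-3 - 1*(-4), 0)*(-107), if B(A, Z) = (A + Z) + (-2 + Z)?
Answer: 107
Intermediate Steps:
B(A, Z) = -2 + A + 2*Z
B(-3 - 1*(-4), 0)*(-107) = (-2 + (-3 - 1*(-4)) + 2*0)*(-107) = (-2 + (-3 + 4) + 0)*(-107) = (-2 + 1 + 0)*(-107) = -1*(-107) = 107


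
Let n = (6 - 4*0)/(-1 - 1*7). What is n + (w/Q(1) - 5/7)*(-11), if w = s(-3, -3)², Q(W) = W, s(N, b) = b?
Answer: -2573/28 ≈ -91.893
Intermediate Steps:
w = 9 (w = (-3)² = 9)
n = -¾ (n = (6 + 0)/(-1 - 7) = 6/(-8) = 6*(-⅛) = -¾ ≈ -0.75000)
n + (w/Q(1) - 5/7)*(-11) = -¾ + (9/1 - 5/7)*(-11) = -¾ + (9*1 - 5*⅐)*(-11) = -¾ + (9 - 5/7)*(-11) = -¾ + (58/7)*(-11) = -¾ - 638/7 = -2573/28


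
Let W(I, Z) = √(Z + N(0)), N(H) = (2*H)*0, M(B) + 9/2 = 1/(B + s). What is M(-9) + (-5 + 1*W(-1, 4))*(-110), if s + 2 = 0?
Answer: 7159/22 ≈ 325.41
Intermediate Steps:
s = -2 (s = -2 + 0 = -2)
M(B) = -9/2 + 1/(-2 + B) (M(B) = -9/2 + 1/(B - 2) = -9/2 + 1/(-2 + B))
N(H) = 0
W(I, Z) = √Z (W(I, Z) = √(Z + 0) = √Z)
M(-9) + (-5 + 1*W(-1, 4))*(-110) = (20 - 9*(-9))/(2*(-2 - 9)) + (-5 + 1*√4)*(-110) = (½)*(20 + 81)/(-11) + (-5 + 1*2)*(-110) = (½)*(-1/11)*101 + (-5 + 2)*(-110) = -101/22 - 3*(-110) = -101/22 + 330 = 7159/22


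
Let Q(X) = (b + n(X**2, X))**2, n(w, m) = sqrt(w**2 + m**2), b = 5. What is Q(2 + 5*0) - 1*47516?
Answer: -47471 + 20*sqrt(5) ≈ -47426.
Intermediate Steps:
n(w, m) = sqrt(m**2 + w**2)
Q(X) = (5 + sqrt(X**2 + X**4))**2 (Q(X) = (5 + sqrt(X**2 + (X**2)**2))**2 = (5 + sqrt(X**2 + X**4))**2)
Q(2 + 5*0) - 1*47516 = (5 + sqrt((2 + 5*0)**2 + (2 + 5*0)**4))**2 - 1*47516 = (5 + sqrt((2 + 0)**2 + (2 + 0)**4))**2 - 47516 = (5 + sqrt(2**2 + 2**4))**2 - 47516 = (5 + sqrt(4 + 16))**2 - 47516 = (5 + sqrt(20))**2 - 47516 = (5 + 2*sqrt(5))**2 - 47516 = -47516 + (5 + 2*sqrt(5))**2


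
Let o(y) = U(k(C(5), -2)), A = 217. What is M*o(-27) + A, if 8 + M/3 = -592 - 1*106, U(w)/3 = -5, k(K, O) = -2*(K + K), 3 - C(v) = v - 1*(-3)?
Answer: 31987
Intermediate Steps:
C(v) = -v (C(v) = 3 - (v - 1*(-3)) = 3 - (v + 3) = 3 - (3 + v) = 3 + (-3 - v) = -v)
k(K, O) = -4*K
U(w) = -15 (U(w) = 3*(-5) = -15)
o(y) = -15
M = -2118 (M = -24 + 3*(-592 - 1*106) = -24 + 3*(-592 - 106) = -24 + 3*(-698) = -24 - 2094 = -2118)
M*o(-27) + A = -2118*(-15) + 217 = 31770 + 217 = 31987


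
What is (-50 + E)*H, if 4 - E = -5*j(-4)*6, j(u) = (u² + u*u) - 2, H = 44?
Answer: 37576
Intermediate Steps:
j(u) = -2 + 2*u² (j(u) = (u² + u²) - 2 = 2*u² - 2 = -2 + 2*u²)
E = 904 (E = 4 - (-5*(-2 + 2*(-4)²))*6 = 4 - (-5*(-2 + 2*16))*6 = 4 - (-5*(-2 + 32))*6 = 4 - (-5*30)*6 = 4 - (-150)*6 = 4 - 1*(-900) = 4 + 900 = 904)
(-50 + E)*H = (-50 + 904)*44 = 854*44 = 37576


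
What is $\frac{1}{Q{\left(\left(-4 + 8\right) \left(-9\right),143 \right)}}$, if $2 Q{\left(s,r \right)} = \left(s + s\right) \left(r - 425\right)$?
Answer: $\frac{1}{10152} \approx 9.8503 \cdot 10^{-5}$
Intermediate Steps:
$Q{\left(s,r \right)} = s \left(-425 + r\right)$ ($Q{\left(s,r \right)} = \frac{\left(s + s\right) \left(r - 425\right)}{2} = \frac{2 s \left(-425 + r\right)}{2} = s \left(-425 + r\right)$)
$\frac{1}{Q{\left(\left(-4 + 8\right) \left(-9\right),143 \right)}} = \frac{1}{\left(-4 + 8\right) \left(-9\right) \left(-425 + 143\right)} = \frac{1}{4 \left(-9\right) \left(-282\right)} = \frac{1}{\left(-36\right) \left(-282\right)} = \frac{1}{10152}$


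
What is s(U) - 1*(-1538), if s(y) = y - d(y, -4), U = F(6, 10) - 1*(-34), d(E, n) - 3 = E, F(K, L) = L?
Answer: 1535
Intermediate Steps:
d(E, n) = 3 + E
U = 44 (U = 10 - 1*(-34) = 10 + 34 = 44)
s(y) = -3 (s(y) = y - (3 + y) = y + (-3 - y) = -3)
s(U) - 1*(-1538) = -3 - 1*(-1538) = -3 + 1538 = 1535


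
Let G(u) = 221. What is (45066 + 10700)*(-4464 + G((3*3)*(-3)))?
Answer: -236615138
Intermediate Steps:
(45066 + 10700)*(-4464 + G((3*3)*(-3))) = (45066 + 10700)*(-4464 + 221) = 55766*(-4243) = -236615138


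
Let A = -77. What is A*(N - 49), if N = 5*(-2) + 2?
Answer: 4389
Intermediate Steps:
N = -8 (N = -10 + 2 = -8)
A*(N - 49) = -77*(-8 - 49) = -77*(-57) = 4389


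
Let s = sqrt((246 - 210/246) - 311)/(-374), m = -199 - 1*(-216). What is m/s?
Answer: 3179*I*sqrt(123)/45 ≈ 783.48*I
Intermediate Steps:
m = 17 (m = -199 + 216 = 17)
s = -15*I*sqrt(123)/7667 (s = sqrt((246 - 210*1/246) - 311)*(-1/374) = sqrt((246 - 35/41) - 311)*(-1/374) = sqrt(10051/41 - 311)*(-1/374) = sqrt(-2700/41)*(-1/374) = (30*I*sqrt(123)/41)*(-1/374) = -15*I*sqrt(123)/7667 ≈ -0.021698*I)
m/s = 17/((-15*I*sqrt(123)/7667)) = 17*(187*I*sqrt(123)/45) = 3179*I*sqrt(123)/45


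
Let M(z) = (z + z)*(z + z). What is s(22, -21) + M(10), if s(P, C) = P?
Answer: 422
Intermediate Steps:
M(z) = 4*z² (M(z) = (2*z)*(2*z) = 4*z²)
s(22, -21) + M(10) = 22 + 4*10² = 22 + 4*100 = 22 + 400 = 422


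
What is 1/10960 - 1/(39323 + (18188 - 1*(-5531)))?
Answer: 26041/345470160 ≈ 7.5378e-5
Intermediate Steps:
1/10960 - 1/(39323 + (18188 - 1*(-5531))) = 1/10960 - 1/(39323 + (18188 + 5531)) = 1/10960 - 1/(39323 + 23719) = 1/10960 - 1/63042 = 26041/345470160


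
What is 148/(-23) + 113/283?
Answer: -39285/6509 ≈ -6.0355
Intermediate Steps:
148/(-23) + 113/283 = 148*(-1/23) + 113*(1/283) = -148/23 + 113/283 = -39285/6509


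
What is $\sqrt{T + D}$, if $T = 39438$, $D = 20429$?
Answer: $\sqrt{59867} \approx 244.68$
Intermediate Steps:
$\sqrt{T + D} = \sqrt{39438 + 20429} = \sqrt{59867}$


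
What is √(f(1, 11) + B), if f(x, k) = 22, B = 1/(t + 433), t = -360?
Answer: √117311/73 ≈ 4.6919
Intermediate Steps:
B = 1/73 (B = 1/(-360 + 433) = 1/73 ≈ 0.013699)
√(f(1, 11) + B) = √(22 + 1/73) = √(1607/73) = √117311/73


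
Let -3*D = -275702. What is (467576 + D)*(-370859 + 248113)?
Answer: -206020568780/3 ≈ -6.8674e+10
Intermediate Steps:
D = 275702/3 (D = -⅓*(-275702) = 275702/3 ≈ 91901.)
(467576 + D)*(-370859 + 248113) = (467576 + 275702/3)*(-370859 + 248113) = (1678430/3)*(-122746) = -206020568780/3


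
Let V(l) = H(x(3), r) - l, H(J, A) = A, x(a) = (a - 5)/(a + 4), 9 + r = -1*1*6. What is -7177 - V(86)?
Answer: -7076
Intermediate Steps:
r = -15 (r = -9 - 1*1*6 = -9 - 1*6 = -9 - 6 = -15)
x(a) = (-5 + a)/(4 + a)
V(l) = -15 - l
-7177 - V(86) = -7177 - (-15 - 1*86) = -7177 - (-15 - 86) = -7177 - 1*(-101) = -7177 + 101 = -7076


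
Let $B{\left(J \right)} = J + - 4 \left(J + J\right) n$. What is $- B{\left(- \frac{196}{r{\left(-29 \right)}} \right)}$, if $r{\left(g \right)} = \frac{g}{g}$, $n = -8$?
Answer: $12740$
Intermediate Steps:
$r{\left(g \right)} = 1$
$B{\left(J \right)} = 65 J$ ($B{\left(J \right)} = J + - 4 \left(J + J\right) \left(-8\right) = J + - 4 \cdot 2 J \left(-8\right) = J + - 8 J \left(-8\right) = J + 64 J = 65 J$)
$- B{\left(- \frac{196}{r{\left(-29 \right)}} \right)} = - 65 \left(- \frac{196}{1}\right) = - 65 \left(\left(-196\right) 1\right) = - 65 \left(-196\right) = \left(-1\right) \left(-12740\right) = 12740$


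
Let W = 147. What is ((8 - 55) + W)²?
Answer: 10000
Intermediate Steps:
((8 - 55) + W)² = ((8 - 55) + 147)² = (-47 + 147)² = 100² = 10000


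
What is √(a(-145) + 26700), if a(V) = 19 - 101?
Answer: √26618 ≈ 163.15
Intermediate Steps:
a(V) = -82
√(a(-145) + 26700) = √(-82 + 26700) = √26618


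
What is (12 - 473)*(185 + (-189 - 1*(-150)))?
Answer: -67306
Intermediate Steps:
(12 - 473)*(185 + (-189 - 1*(-150))) = -461*(185 + (-189 + 150)) = -461*(185 - 39) = -461*146 = -67306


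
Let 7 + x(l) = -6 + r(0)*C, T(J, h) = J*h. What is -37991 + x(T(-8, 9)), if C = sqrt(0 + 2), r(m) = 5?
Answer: -38004 + 5*sqrt(2) ≈ -37997.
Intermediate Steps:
C = sqrt(2) ≈ 1.4142
x(l) = -13 + 5*sqrt(2) (x(l) = -7 + (-6 + 5*sqrt(2)) = -13 + 5*sqrt(2))
-37991 + x(T(-8, 9)) = -37991 + (-13 + 5*sqrt(2)) = -38004 + 5*sqrt(2)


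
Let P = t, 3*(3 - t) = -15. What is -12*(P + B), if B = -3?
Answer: -60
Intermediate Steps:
t = 8 (t = 3 - ⅓*(-15) = 3 + 5 = 8)
P = 8
-12*(P + B) = -12*(8 - 3) = -12*5 = -60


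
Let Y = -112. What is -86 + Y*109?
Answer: -12294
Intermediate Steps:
-86 + Y*109 = -86 - 112*109 = -86 - 12208 = -12294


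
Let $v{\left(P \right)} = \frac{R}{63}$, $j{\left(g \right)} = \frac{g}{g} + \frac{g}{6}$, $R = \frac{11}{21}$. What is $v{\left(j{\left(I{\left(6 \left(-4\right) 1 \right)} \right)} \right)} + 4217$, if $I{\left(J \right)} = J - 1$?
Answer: $\frac{5579102}{1323} \approx 4217.0$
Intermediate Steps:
$R = \frac{11}{21}$ ($R = 11 \cdot \frac{1}{21} = \frac{11}{21} \approx 0.52381$)
$I{\left(J \right)} = -1 + J$ ($I{\left(J \right)} = J - 1 = -1 + J$)
$j{\left(g \right)} = 1 + \frac{g}{6}$ ($j{\left(g \right)} = 1 + g \frac{1}{6} = 1 + \frac{g}{6}$)
$v{\left(P \right)} = \frac{11}{1323}$ ($v{\left(P \right)} = \frac{11}{21 \cdot 63} = \frac{11}{21} \cdot \frac{1}{63} = \frac{11}{1323}$)
$v{\left(j{\left(I{\left(6 \left(-4\right) 1 \right)} \right)} \right)} + 4217 = \frac{11}{1323} + 4217 = \frac{5579102}{1323}$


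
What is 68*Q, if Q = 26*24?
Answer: 42432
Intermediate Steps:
Q = 624
68*Q = 68*624 = 42432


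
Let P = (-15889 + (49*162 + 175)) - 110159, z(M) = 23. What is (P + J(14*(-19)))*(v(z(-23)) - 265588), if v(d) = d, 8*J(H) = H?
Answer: 125312953245/4 ≈ 3.1328e+10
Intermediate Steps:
J(H) = H/8
P = -117935 (P = (-15889 + (7938 + 175)) - 110159 = (-15889 + 8113) - 110159 = -7776 - 110159 = -117935)
(P + J(14*(-19)))*(v(z(-23)) - 265588) = (-117935 + (14*(-19))/8)*(23 - 265588) = (-117935 + (⅛)*(-266))*(-265565) = (-117935 - 133/4)*(-265565) = -471873/4*(-265565) = 125312953245/4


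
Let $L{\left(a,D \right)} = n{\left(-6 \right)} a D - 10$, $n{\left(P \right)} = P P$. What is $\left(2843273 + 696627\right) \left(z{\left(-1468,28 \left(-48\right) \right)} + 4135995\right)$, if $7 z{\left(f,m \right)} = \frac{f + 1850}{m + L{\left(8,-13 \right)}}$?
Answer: $\frac{37319931080985800}{2549} \approx 1.4641 \cdot 10^{13}$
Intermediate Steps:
$n{\left(P \right)} = P^{2}$
$L{\left(a,D \right)} = -10 + 36 D a$ ($L{\left(a,D \right)} = \left(-6\right)^{2} a D - 10 = 36 a D - 10 = 36 D a - 10 = -10 + 36 D a$)
$z{\left(f,m \right)} = \frac{1850 + f}{7 \left(-3754 + m\right)}$ ($z{\left(f,m \right)} = \frac{\left(f + 1850\right) \frac{1}{m + \left(-10 + 36 \left(-13\right) 8\right)}}{7} = \frac{\left(1850 + f\right) \frac{1}{m - 3754}}{7} = \frac{\left(1850 + f\right) \frac{1}{-3754 + m}}{7} = \frac{\frac{1}{-3754 + m} \left(1850 + f\right)}{7} = \frac{1850 + f}{7 \left(-3754 + m\right)}$)
$\left(2843273 + 696627\right) \left(z{\left(-1468,28 \left(-48\right) \right)} + 4135995\right) = \left(2843273 + 696627\right) \left(\frac{1850 - 1468}{7 \left(-3754 + 28 \left(-48\right)\right)} + 4135995\right) = 3539900 \left(\frac{1}{7} \frac{1}{-3754 - 1344} \cdot 382 + 4135995\right) = 3539900 \left(\frac{1}{7} \frac{1}{-5098} \cdot 382 + 4135995\right) = 3539900 \left(\frac{1}{7} \left(- \frac{1}{5098}\right) 382 + 4135995\right) = 3539900 \left(- \frac{191}{17843} + 4135995\right) = 3539900 \cdot \frac{73798558594}{17843} = \frac{37319931080985800}{2549}$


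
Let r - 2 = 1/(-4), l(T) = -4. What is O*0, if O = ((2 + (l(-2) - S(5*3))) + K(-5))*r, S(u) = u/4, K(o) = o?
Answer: 0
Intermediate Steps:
S(u) = u/4 (S(u) = u*(¼) = u/4)
r = 7/4 (r = 2 + 1/(-4) = 2 - ¼ = 7/4 ≈ 1.7500)
O = -301/16 (O = ((2 + (-4 - 5*3/4)) - 5)*(7/4) = ((2 + (-4 - 15/4)) - 5)*(7/4) = ((2 - 31/4) - 5)*(7/4) = (-23/4 - 5)*(7/4) = -43/4*7/4 = -301/16 ≈ -18.813)
O*0 = -301/16*0 = 0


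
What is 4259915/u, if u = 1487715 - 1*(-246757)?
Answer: 4259915/1734472 ≈ 2.4560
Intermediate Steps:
u = 1734472 (u = 1487715 + 246757 = 1734472)
4259915/u = 4259915/1734472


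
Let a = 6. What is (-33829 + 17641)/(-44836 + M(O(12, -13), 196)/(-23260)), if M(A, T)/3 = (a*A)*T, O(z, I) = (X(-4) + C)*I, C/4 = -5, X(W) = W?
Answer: 23533305/65249131 ≈ 0.36067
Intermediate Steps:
C = -20 (C = 4*(-5) = -20)
O(z, I) = -24*I (O(z, I) = (-4 - 20)*I = -24*I)
M(A, T) = 18*A*T (M(A, T) = 3*((6*A)*T) = 3*(6*A*T) = 18*A*T)
(-33829 + 17641)/(-44836 + M(O(12, -13), 196)/(-23260)) = (-33829 + 17641)/(-44836 + (18*(-24*(-13))*196)/(-23260)) = -16188/(-44836 + (18*312*196)*(-1/23260)) = -16188/(-44836 + 1100736*(-1/23260)) = -16188/(-44836 - 275184/5815) = -16188/(-260996524/5815) = -16188*(-5815/260996524) = 23533305/65249131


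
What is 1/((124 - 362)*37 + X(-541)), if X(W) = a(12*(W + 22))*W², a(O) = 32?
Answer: 1/9356986 ≈ 1.0687e-7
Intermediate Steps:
X(W) = 32*W²
1/((124 - 362)*37 + X(-541)) = 1/((124 - 362)*37 + 32*(-541)²) = 1/(-238*37 + 32*292681) = 1/(-8806 + 9365792) = 1/9356986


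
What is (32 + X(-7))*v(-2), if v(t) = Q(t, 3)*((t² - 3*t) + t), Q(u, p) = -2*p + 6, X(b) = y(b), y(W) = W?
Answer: 0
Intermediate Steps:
X(b) = b
Q(u, p) = 6 - 2*p
v(t) = 0 (v(t) = (6 - 2*3)*((t² - 3*t) + t) = (6 - 6)*(t² - 2*t) = 0*(t² - 2*t) = 0)
(32 + X(-7))*v(-2) = (32 - 7)*0 = 25*0 = 0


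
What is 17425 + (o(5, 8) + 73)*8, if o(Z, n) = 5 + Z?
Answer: 18089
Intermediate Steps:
17425 + (o(5, 8) + 73)*8 = 17425 + ((5 + 5) + 73)*8 = 17425 + (10 + 73)*8 = 17425 + 83*8 = 17425 + 664 = 18089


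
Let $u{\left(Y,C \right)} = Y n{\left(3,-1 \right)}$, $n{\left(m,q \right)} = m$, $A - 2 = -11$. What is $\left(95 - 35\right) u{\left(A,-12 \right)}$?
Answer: $-1620$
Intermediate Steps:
$A = -9$ ($A = 2 - 11 = -9$)
$u{\left(Y,C \right)} = 3 Y$ ($u{\left(Y,C \right)} = Y 3 = 3 Y$)
$\left(95 - 35\right) u{\left(A,-12 \right)} = \left(95 - 35\right) 3 \left(-9\right) = 60 \left(-27\right) = -1620$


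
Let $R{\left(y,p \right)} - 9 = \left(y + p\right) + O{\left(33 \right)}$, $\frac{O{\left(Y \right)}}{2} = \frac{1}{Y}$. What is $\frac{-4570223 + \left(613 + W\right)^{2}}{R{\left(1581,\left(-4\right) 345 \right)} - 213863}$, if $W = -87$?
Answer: $\frac{141687051}{7050547} \approx 20.096$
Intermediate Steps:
$O{\left(Y \right)} = \frac{2}{Y}$
$R{\left(y,p \right)} = \frac{299}{33} + p + y$ ($R{\left(y,p \right)} = 9 + \left(\left(y + p\right) + \frac{2}{33}\right) = 9 + \left(\left(p + y\right) + 2 \cdot \frac{1}{33}\right) = 9 + \left(\left(p + y\right) + \frac{2}{33}\right) = 9 + \left(\frac{2}{33} + p + y\right) = \frac{299}{33} + p + y$)
$\frac{-4570223 + \left(613 + W\right)^{2}}{R{\left(1581,\left(-4\right) 345 \right)} - 213863} = \frac{-4570223 + \left(613 - 87\right)^{2}}{\left(\frac{299}{33} - 1380 + 1581\right) - 213863} = \frac{-4570223 + 526^{2}}{\left(\frac{299}{33} - 1380 + 1581\right) - 213863} = \frac{-4570223 + 276676}{\frac{6932}{33} - 213863} = - \frac{4293547}{- \frac{7050547}{33}} = \left(-4293547\right) \left(- \frac{33}{7050547}\right) = \frac{141687051}{7050547}$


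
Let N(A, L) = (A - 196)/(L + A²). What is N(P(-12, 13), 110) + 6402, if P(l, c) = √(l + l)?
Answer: 275188/43 + I*√6/43 ≈ 6399.7 + 0.056965*I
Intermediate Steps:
P(l, c) = √2*√l (P(l, c) = √(2*l) = √2*√l)
N(A, L) = (-196 + A)/(L + A²)
N(P(-12, 13), 110) + 6402 = (-196 + √2*√(-12))/(110 + (√2*√(-12))²) + 6402 = (-196 + √2*(2*I*√3))/(110 + (√2*(2*I*√3))²) + 6402 = (-196 + 2*I*√6)/(110 + (2*I*√6)²) + 6402 = (-196 + 2*I*√6)/(110 - 24) + 6402 = (-196 + 2*I*√6)/86 + 6402 = (-98/43 + I*√6/43) + 6402 = 275188/43 + I*√6/43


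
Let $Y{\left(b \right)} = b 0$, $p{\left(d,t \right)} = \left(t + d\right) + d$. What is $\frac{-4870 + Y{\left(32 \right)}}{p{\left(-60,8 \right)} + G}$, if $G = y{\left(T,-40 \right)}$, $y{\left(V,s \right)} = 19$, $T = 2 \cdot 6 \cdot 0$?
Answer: $\frac{4870}{93} \approx 52.366$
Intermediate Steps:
$p{\left(d,t \right)} = t + 2 d$ ($p{\left(d,t \right)} = \left(d + t\right) + d = t + 2 d$)
$T = 0$ ($T = 12 \cdot 0 = 0$)
$G = 19$
$Y{\left(b \right)} = 0$
$\frac{-4870 + Y{\left(32 \right)}}{p{\left(-60,8 \right)} + G} = \frac{-4870 + 0}{\left(8 + 2 \left(-60\right)\right) + 19} = - \frac{4870}{\left(8 - 120\right) + 19} = - \frac{4870}{-112 + 19} = - \frac{4870}{-93} = \left(-4870\right) \left(- \frac{1}{93}\right) = \frac{4870}{93}$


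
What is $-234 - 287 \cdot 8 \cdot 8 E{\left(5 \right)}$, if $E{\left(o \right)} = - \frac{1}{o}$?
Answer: $\frac{17198}{5} \approx 3439.6$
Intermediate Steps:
$-234 - 287 \cdot 8 \cdot 8 E{\left(5 \right)} = -234 - 287 \cdot 8 \cdot 8 \left(- \frac{1}{5}\right) = -234 - 287 \cdot 64 \left(\left(-1\right) \frac{1}{5}\right) = -234 - 287 \cdot 64 \left(- \frac{1}{5}\right) = -234 - - \frac{18368}{5} = -234 + \frac{18368}{5} = \frac{17198}{5}$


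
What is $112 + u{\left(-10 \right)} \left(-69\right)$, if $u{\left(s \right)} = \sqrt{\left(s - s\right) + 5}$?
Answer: $112 - 69 \sqrt{5} \approx -42.289$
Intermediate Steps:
$u{\left(s \right)} = \sqrt{5}$ ($u{\left(s \right)} = \sqrt{0 + 5} = \sqrt{5}$)
$112 + u{\left(-10 \right)} \left(-69\right) = 112 + \sqrt{5} \left(-69\right) = 112 - 69 \sqrt{5}$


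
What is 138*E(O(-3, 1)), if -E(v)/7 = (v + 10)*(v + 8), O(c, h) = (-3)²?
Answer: -312018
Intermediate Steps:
O(c, h) = 9
E(v) = -7*(8 + v)*(10 + v) (E(v) = -7*(v + 10)*(v + 8) = -7*(10 + v)*(8 + v) = -7*(8 + v)*(10 + v))
138*E(O(-3, 1)) = 138*(-560 - 126*9 - 7*9²) = 138*(-560 - 1134 - 7*81) = 138*(-560 - 1134 - 567) = 138*(-2261) = -312018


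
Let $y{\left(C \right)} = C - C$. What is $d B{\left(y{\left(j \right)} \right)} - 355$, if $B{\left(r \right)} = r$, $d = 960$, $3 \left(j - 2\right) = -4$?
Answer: $-355$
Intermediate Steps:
$j = \frac{2}{3}$ ($j = 2 + \frac{1}{3} \left(-4\right) = 2 - \frac{4}{3} = \frac{2}{3} \approx 0.66667$)
$y{\left(C \right)} = 0$
$d B{\left(y{\left(j \right)} \right)} - 355 = 960 \cdot 0 - 355 = 0 - 355 = -355$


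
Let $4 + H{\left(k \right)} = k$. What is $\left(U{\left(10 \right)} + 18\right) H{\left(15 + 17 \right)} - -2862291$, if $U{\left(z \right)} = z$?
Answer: $2863075$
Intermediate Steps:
$H{\left(k \right)} = -4 + k$
$\left(U{\left(10 \right)} + 18\right) H{\left(15 + 17 \right)} - -2862291 = \left(10 + 18\right) \left(-4 + \left(15 + 17\right)\right) - -2862291 = 28 \left(-4 + 32\right) + 2862291 = 28 \cdot 28 + 2862291 = 784 + 2862291 = 2863075$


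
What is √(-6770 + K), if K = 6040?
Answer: I*√730 ≈ 27.019*I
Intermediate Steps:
√(-6770 + K) = √(-6770 + 6040) = √(-730) = I*√730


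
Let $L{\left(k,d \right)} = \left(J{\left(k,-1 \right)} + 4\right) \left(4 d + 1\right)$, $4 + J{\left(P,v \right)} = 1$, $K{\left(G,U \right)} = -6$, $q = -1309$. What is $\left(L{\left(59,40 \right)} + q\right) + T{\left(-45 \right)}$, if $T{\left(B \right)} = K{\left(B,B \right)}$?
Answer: $-1154$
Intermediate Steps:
$J{\left(P,v \right)} = -3$ ($J{\left(P,v \right)} = -4 + 1 = -3$)
$T{\left(B \right)} = -6$
$L{\left(k,d \right)} = 1 + 4 d$ ($L{\left(k,d \right)} = \left(-3 + 4\right) \left(4 d + 1\right) = 1 \left(1 + 4 d\right) = 1 + 4 d$)
$\left(L{\left(59,40 \right)} + q\right) + T{\left(-45 \right)} = \left(\left(1 + 4 \cdot 40\right) - 1309\right) - 6 = \left(\left(1 + 160\right) - 1309\right) - 6 = \left(161 - 1309\right) - 6 = -1148 - 6 = -1154$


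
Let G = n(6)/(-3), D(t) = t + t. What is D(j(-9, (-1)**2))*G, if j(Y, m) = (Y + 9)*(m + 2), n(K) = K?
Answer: 0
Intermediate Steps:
j(Y, m) = (2 + m)*(9 + Y) (j(Y, m) = (9 + Y)*(2 + m) = (2 + m)*(9 + Y))
D(t) = 2*t
G = -2 (G = 6/(-3) = 6*(-1/3) = -2)
D(j(-9, (-1)**2))*G = (2*(18 + 2*(-9) + 9*(-1)**2 - 9*(-1)**2))*(-2) = (2*(18 - 18 + 9*1 - 9*1))*(-2) = (2*(18 - 18 + 9 - 9))*(-2) = (2*0)*(-2) = 0*(-2) = 0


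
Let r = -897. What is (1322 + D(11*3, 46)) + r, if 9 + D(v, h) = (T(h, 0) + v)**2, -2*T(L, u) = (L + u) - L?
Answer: 1505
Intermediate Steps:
T(L, u) = -u/2 (T(L, u) = -((L + u) - L)/2 = -u/2)
D(v, h) = -9 + v**2 (D(v, h) = -9 + (-1/2*0 + v)**2 = -9 + (0 + v)**2 = -9 + v**2)
(1322 + D(11*3, 46)) + r = (1322 + (-9 + (11*3)**2)) - 897 = (1322 + (-9 + 33**2)) - 897 = (1322 + (-9 + 1089)) - 897 = (1322 + 1080) - 897 = 2402 - 897 = 1505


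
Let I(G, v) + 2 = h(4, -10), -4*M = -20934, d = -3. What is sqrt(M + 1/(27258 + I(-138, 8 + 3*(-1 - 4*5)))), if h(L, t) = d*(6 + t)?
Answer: sqrt(972834157543)/13634 ≈ 72.343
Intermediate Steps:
M = 10467/2 (M = -1/4*(-20934) = 10467/2 ≈ 5233.5)
h(L, t) = -18 - 3*t (h(L, t) = -3*(6 + t) = -18 - 3*t)
I(G, v) = 10 (I(G, v) = -2 + (-18 - 3*(-10)) = -2 + (-18 + 30) = -2 + 12 = 10)
sqrt(M + 1/(27258 + I(-138, 8 + 3*(-1 - 4*5)))) = sqrt(10467/2 + 1/(27258 + 10)) = sqrt(10467/2 + 1/27268) = sqrt(142707079/27268) = sqrt(972834157543)/13634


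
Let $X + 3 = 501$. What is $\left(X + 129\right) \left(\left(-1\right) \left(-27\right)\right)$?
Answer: $16929$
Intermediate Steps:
$X = 498$ ($X = -3 + 501 = 498$)
$\left(X + 129\right) \left(\left(-1\right) \left(-27\right)\right) = \left(498 + 129\right) \left(\left(-1\right) \left(-27\right)\right) = 627 \cdot 27 = 16929$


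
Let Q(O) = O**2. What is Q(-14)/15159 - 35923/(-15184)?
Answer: 547532821/230174256 ≈ 2.3788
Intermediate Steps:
Q(-14)/15159 - 35923/(-15184) = (-14)**2/15159 - 35923/(-15184) = 196*(1/15159) - 35923*(-1/15184) = 196/15159 + 35923/15184 = 547532821/230174256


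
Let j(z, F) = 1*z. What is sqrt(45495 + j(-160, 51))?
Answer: sqrt(45335) ≈ 212.92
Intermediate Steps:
j(z, F) = z
sqrt(45495 + j(-160, 51)) = sqrt(45495 - 160) = sqrt(45335)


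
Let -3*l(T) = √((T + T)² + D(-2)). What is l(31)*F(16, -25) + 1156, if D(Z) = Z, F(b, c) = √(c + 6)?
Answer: 1156 - I*√72998/3 ≈ 1156.0 - 90.06*I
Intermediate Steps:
F(b, c) = √(6 + c)
l(T) = -√(-2 + 4*T²)/3 (l(T) = -√((T + T)² - 2)/3 = -√((2*T)² - 2)/3 = -√(4*T² - 2)/3 = -√(-2 + 4*T²)/3)
l(31)*F(16, -25) + 1156 = (-√(-2 + 4*31²)/3)*√(6 - 25) + 1156 = (-√(-2 + 4*961)/3)*√(-19) + 1156 = (-√(-2 + 3844)/3)*(I*√19) + 1156 = (-√3842/3)*(I*√19) + 1156 = -I*√72998/3 + 1156 = 1156 - I*√72998/3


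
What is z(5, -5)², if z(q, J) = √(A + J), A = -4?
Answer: -9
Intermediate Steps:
z(q, J) = √(-4 + J)
z(5, -5)² = (√(-4 - 5))² = (√(-9))² = (3*I)² = -9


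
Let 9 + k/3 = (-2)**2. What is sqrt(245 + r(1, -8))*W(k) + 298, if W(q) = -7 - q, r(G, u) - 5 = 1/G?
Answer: 298 + 8*sqrt(251) ≈ 424.74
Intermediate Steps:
r(G, u) = 5 + 1/G
k = -15 (k = -27 + 3*(-2)**2 = -27 + 3*4 = -27 + 12 = -15)
sqrt(245 + r(1, -8))*W(k) + 298 = sqrt(245 + (5 + 1/1))*(-7 - 1*(-15)) + 298 = sqrt(245 + (5 + 1))*(-7 + 15) + 298 = sqrt(245 + 6)*8 + 298 = sqrt(251)*8 + 298 = 8*sqrt(251) + 298 = 298 + 8*sqrt(251)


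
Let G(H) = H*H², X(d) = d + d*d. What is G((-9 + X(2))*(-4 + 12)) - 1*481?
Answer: -14305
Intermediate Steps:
X(d) = d + d²
G(H) = H³
G((-9 + X(2))*(-4 + 12)) - 1*481 = ((-9 + 2*(1 + 2))*(-4 + 12))³ - 1*481 = ((-9 + 2*3)*8)³ - 481 = ((-9 + 6)*8)³ - 481 = (-3*8)³ - 481 = (-24)³ - 481 = -13824 - 481 = -14305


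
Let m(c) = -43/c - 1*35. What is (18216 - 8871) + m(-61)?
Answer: 567953/61 ≈ 9310.7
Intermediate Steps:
m(c) = -35 - 43/c (m(c) = -43/c - 35 = -35 - 43/c)
(18216 - 8871) + m(-61) = (18216 - 8871) + (-35 - 43/(-61)) = 9345 + (-35 - 43*(-1/61)) = 9345 + (-35 + 43/61) = 9345 - 2092/61 = 567953/61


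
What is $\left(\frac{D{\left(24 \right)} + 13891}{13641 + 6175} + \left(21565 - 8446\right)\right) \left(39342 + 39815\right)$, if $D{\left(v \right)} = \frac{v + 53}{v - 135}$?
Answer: $\frac{285536905179097}{274947} \approx 1.0385 \cdot 10^{9}$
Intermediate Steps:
$D{\left(v \right)} = \frac{53 + v}{-135 + v}$
$\left(\frac{D{\left(24 \right)} + 13891}{13641 + 6175} + \left(21565 - 8446\right)\right) \left(39342 + 39815\right) = \left(\frac{\frac{53 + 24}{-135 + 24} + 13891}{13641 + 6175} + \left(21565 - 8446\right)\right) \left(39342 + 39815\right) = \left(\frac{\frac{1}{-111} \cdot 77 + 13891}{19816} + 13119\right) 79157 = \left(\left(\left(- \frac{1}{111}\right) 77 + 13891\right) \frac{1}{19816} + 13119\right) 79157 = \left(\left(- \frac{77}{111} + 13891\right) \frac{1}{19816} + 13119\right) 79157 = \left(\frac{1541824}{111} \cdot \frac{1}{19816} + 13119\right) 79157 = \left(\frac{192728}{274947} + 13119\right) 79157 = \frac{3607222421}{274947} \cdot 79157 = \frac{285536905179097}{274947}$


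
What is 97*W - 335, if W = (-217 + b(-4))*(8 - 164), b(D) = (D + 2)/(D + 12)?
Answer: 3287092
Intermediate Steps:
b(D) = (2 + D)/(12 + D)
W = 33891 (W = (-217 + (2 - 4)/(12 - 4))*(8 - 164) = (-217 - 2/8)*(-156) = (-217 + (⅛)*(-2))*(-156) = (-217 - ¼)*(-156) = -869/4*(-156) = 33891)
97*W - 335 = 97*33891 - 335 = 3287427 - 335 = 3287092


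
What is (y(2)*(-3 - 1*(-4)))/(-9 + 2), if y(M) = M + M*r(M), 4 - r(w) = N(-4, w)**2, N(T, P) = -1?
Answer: -8/7 ≈ -1.1429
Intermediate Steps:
r(w) = 3 (r(w) = 4 - 1*(-1)**2 = 4 - 1*1 = 4 - 1 = 3)
y(M) = 4*M (y(M) = M + M*3 = M + 3*M = 4*M)
(y(2)*(-3 - 1*(-4)))/(-9 + 2) = ((4*2)*(-3 - 1*(-4)))/(-9 + 2) = (8*(-3 + 4))/(-7) = (8*1)*(-1/7) = 8*(-1/7) = -8/7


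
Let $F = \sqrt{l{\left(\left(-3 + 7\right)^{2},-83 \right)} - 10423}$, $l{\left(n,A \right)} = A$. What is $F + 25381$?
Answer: $25381 + i \sqrt{10506} \approx 25381.0 + 102.5 i$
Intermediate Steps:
$F = i \sqrt{10506}$ ($F = \sqrt{-83 - 10423} = \sqrt{-10506} = i \sqrt{10506} \approx 102.5 i$)
$F + 25381 = i \sqrt{10506} + 25381 = 25381 + i \sqrt{10506}$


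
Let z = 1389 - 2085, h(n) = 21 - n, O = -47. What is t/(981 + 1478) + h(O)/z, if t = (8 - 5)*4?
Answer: -39715/427866 ≈ -0.092821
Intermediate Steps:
t = 12 (t = 3*4 = 12)
z = -696
t/(981 + 1478) + h(O)/z = 12/(981 + 1478) + (21 - 1*(-47))/(-696) = 12/2459 + (21 + 47)*(-1/696) = 12*(1/2459) + 68*(-1/696) = 12/2459 - 17/174 = -39715/427866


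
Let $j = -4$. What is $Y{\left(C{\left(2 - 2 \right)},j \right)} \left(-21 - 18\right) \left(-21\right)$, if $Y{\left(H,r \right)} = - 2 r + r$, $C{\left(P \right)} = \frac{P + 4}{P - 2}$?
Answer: $3276$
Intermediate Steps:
$C{\left(P \right)} = \frac{4 + P}{-2 + P}$
$Y{\left(H,r \right)} = - r$
$Y{\left(C{\left(2 - 2 \right)},j \right)} \left(-21 - 18\right) \left(-21\right) = \left(-1\right) \left(-4\right) \left(-21 - 18\right) \left(-21\right) = 4 \left(-21 - 18\right) \left(-21\right) = 4 \left(-39\right) \left(-21\right) = \left(-156\right) \left(-21\right) = 3276$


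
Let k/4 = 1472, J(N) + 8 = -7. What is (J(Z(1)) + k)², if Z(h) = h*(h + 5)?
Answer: 34492129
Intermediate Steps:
Z(h) = h*(5 + h)
J(N) = -15 (J(N) = -8 - 7 = -15)
k = 5888 (k = 4*1472 = 5888)
(J(Z(1)) + k)² = (-15 + 5888)² = 5873² = 34492129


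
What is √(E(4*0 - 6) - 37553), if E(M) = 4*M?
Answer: I*√37577 ≈ 193.85*I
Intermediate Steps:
√(E(4*0 - 6) - 37553) = √(4*(4*0 - 6) - 37553) = √(4*(0 - 6) - 37553) = √(4*(-6) - 37553) = √(-24 - 37553) = √(-37577) = I*√37577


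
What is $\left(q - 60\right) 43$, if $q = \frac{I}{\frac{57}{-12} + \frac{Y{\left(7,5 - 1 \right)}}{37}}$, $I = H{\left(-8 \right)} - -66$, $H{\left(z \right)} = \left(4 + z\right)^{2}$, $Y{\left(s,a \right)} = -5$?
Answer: $- \frac{2387188}{723} \approx -3301.8$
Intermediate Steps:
$I = 82$ ($I = \left(4 - 8\right)^{2} - -66 = \left(-4\right)^{2} + 66 = 16 + 66 = 82$)
$q = - \frac{12136}{723}$ ($q = \frac{82}{\frac{57}{-12} - \frac{5}{37}} = \frac{82}{57 \left(- \frac{1}{12}\right) - \frac{5}{37}} = \frac{82}{- \frac{19}{4} - \frac{5}{37}} = \frac{82}{- \frac{723}{148}} = 82 \left(- \frac{148}{723}\right) = - \frac{12136}{723} \approx -16.786$)
$\left(q - 60\right) 43 = \left(- \frac{12136}{723} - 60\right) 43 = \left(- \frac{55516}{723}\right) 43 = - \frac{2387188}{723}$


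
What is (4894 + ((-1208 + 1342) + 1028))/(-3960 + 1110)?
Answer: -3028/1425 ≈ -2.1249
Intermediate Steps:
(4894 + ((-1208 + 1342) + 1028))/(-3960 + 1110) = (4894 + (134 + 1028))/(-2850) = (4894 + 1162)*(-1/2850) = 6056*(-1/2850) = -3028/1425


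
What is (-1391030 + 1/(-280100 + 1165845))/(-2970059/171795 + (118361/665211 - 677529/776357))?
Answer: 2429204668882998275469526573/31404630957981361100363 ≈ 77352.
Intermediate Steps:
(-1391030 + 1/(-280100 + 1165845))/(-2970059/171795 + (118361/665211 - 677529/776357)) = (-1391030 + 1/885745)/(-2970059*1/171795 + (118361*(1/665211) - 677529*1/776357)) = (-1391030 + 1/885745)/(-2970059/171795 + (118361/665211 - 677529/776357)) = -1232097867349/(885745*(-2970059/171795 - 358809352742/516441216327)) = -1232097867349/(885745*(-177278059475251687/9858002084321885)) = -1232097867349/885745*(-9858002084321885/177278059475251687) = 2429204668882998275469526573/31404630957981361100363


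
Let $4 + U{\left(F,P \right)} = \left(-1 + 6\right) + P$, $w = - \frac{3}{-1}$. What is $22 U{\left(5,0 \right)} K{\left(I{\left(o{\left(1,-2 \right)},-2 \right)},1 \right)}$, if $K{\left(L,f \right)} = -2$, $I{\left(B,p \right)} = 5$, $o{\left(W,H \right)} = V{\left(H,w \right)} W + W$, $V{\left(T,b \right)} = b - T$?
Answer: $-44$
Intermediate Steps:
$w = 3$ ($w = \left(-3\right) \left(-1\right) = 3$)
$o{\left(W,H \right)} = W + W \left(3 - H\right)$ ($o{\left(W,H \right)} = \left(3 - H\right) W + W = W \left(3 - H\right) + W = W + W \left(3 - H\right)$)
$U{\left(F,P \right)} = 1 + P$ ($U{\left(F,P \right)} = -4 + \left(\left(-1 + 6\right) + P\right) = -4 + \left(5 + P\right) = 1 + P$)
$22 U{\left(5,0 \right)} K{\left(I{\left(o{\left(1,-2 \right)},-2 \right)},1 \right)} = 22 \left(1 + 0\right) \left(-2\right) = 22 \cdot 1 \left(-2\right) = 22 \left(-2\right) = -44$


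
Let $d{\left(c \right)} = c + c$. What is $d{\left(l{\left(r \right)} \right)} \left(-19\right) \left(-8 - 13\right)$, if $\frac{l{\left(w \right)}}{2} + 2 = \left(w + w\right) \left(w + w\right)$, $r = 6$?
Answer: $226632$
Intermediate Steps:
$l{\left(w \right)} = -4 + 8 w^{2}$ ($l{\left(w \right)} = -4 + 2 \left(w + w\right) \left(w + w\right) = -4 + 2 \cdot 2 w 2 w = -4 + 2 \cdot 4 w^{2} = -4 + 8 w^{2}$)
$d{\left(c \right)} = 2 c$
$d{\left(l{\left(r \right)} \right)} \left(-19\right) \left(-8 - 13\right) = 2 \left(-4 + 8 \cdot 6^{2}\right) \left(-19\right) \left(-8 - 13\right) = 2 \left(-4 + 8 \cdot 36\right) \left(-19\right) \left(-8 - 13\right) = 2 \left(-4 + 288\right) \left(-19\right) \left(-8 - 13\right) = 2 \cdot 284 \left(-19\right) \left(-21\right) = 568 \left(-19\right) \left(-21\right) = \left(-10792\right) \left(-21\right) = 226632$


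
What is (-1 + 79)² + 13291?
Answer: 19375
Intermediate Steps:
(-1 + 79)² + 13291 = 78² + 13291 = 6084 + 13291 = 19375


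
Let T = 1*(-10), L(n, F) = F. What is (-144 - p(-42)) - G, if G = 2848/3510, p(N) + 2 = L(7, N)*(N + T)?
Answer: -4083554/1755 ≈ -2326.8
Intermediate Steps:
T = -10
p(N) = -2 + N*(-10 + N) (p(N) = -2 + N*(N - 10) = -2 + N*(-10 + N))
G = 1424/1755 (G = 2848*(1/3510) = 1424/1755 ≈ 0.81140)
(-144 - p(-42)) - G = (-144 - (-2 + (-42)**2 - 10*(-42))) - 1*1424/1755 = (-144 - (-2 + 1764 + 420)) - 1424/1755 = (-144 - 1*2182) - 1424/1755 = (-144 - 2182) - 1424/1755 = -2326 - 1424/1755 = -4083554/1755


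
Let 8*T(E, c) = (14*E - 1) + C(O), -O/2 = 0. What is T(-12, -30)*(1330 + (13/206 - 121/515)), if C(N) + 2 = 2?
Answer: -231483187/8240 ≈ -28093.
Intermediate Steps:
O = 0 (O = -2*0 = 0)
C(N) = 0 (C(N) = -2 + 2 = 0)
T(E, c) = -⅛ + 7*E/4 (T(E, c) = ((14*E - 1) + 0)/8 = ((-1 + 14*E) + 0)/8 = (-1 + 14*E)/8 = -⅛ + 7*E/4)
T(-12, -30)*(1330 + (13/206 - 121/515)) = (-⅛ + (7/4)*(-12))*(1330 + (13/206 - 121/515)) = (-⅛ - 21)*(1330 + (13*(1/206) - 121*1/515)) = -169*(1330 + (13/206 - 121/515))/8 = -169*(1330 - 177/1030)/8 = -169/8*1369723/1030 = -231483187/8240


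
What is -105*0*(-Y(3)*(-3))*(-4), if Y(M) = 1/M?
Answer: 0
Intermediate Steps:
Y(M) = 1/M
-105*0*(-Y(3)*(-3))*(-4) = -105*0*(-1/3*(-3))*(-4) = -105*0*(-1*⅓*(-3))*(-4) = -105*0*(-⅓*(-3))*(-4) = -105*0*1*(-4) = -0*(-4) = -105*0 = 0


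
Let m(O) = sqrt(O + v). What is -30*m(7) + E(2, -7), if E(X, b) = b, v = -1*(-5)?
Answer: -7 - 60*sqrt(3) ≈ -110.92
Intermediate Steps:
v = 5
m(O) = sqrt(5 + O) (m(O) = sqrt(O + 5) = sqrt(5 + O))
-30*m(7) + E(2, -7) = -30*sqrt(5 + 7) - 7 = -60*sqrt(3) - 7 = -7 - 60*sqrt(3)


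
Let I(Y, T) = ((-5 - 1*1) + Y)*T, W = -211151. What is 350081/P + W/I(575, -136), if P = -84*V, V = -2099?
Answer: 16079991955/3411009336 ≈ 4.7141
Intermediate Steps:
I(Y, T) = T*(-6 + Y) (I(Y, T) = ((-5 - 1) + Y)*T = (-6 + Y)*T = T*(-6 + Y))
P = 176316 (P = -84*(-2099) = 176316)
350081/P + W/I(575, -136) = 350081/176316 - 211151*(-1/(136*(-6 + 575))) = 350081*(1/176316) - 211151/((-136*569)) = 350081/176316 - 211151/(-77384) = 350081/176316 - 211151*(-1/77384) = 350081/176316 + 211151/77384 = 16079991955/3411009336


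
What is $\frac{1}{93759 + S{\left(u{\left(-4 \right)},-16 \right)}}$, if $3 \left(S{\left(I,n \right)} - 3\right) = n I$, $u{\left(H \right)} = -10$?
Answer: $\frac{3}{281446} \approx 1.0659 \cdot 10^{-5}$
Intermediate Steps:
$S{\left(I,n \right)} = 3 + \frac{I n}{3}$ ($S{\left(I,n \right)} = 3 + \frac{n I}{3} = 3 + \frac{I n}{3}$)
$\frac{1}{93759 + S{\left(u{\left(-4 \right)},-16 \right)}} = \frac{1}{93759 + \left(3 + \frac{1}{3} \left(-10\right) \left(-16\right)\right)} = \frac{1}{93759 + \left(3 + \frac{160}{3}\right)} = \frac{1}{93759 + \frac{169}{3}} = \frac{1}{\frac{281446}{3}} = \frac{3}{281446}$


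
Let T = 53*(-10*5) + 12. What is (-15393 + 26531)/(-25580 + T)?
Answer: -5569/14109 ≈ -0.39471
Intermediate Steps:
T = -2638 (T = 53*(-50) + 12 = -2650 + 12 = -2638)
(-15393 + 26531)/(-25580 + T) = (-15393 + 26531)/(-25580 - 2638) = 11138/(-28218) = 11138*(-1/28218) = -5569/14109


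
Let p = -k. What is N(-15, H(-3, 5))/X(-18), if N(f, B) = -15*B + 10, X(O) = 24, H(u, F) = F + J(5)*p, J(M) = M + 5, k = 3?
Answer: 385/24 ≈ 16.042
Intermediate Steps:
J(M) = 5 + M
p = -3 (p = -1*3 = -3)
H(u, F) = -30 + F (H(u, F) = F + (5 + 5)*(-3) = F + 10*(-3) = F - 30 = -30 + F)
N(f, B) = 10 - 15*B
N(-15, H(-3, 5))/X(-18) = (10 - 15*(-30 + 5))/24 = (10 - 15*(-25))*(1/24) = (10 + 375)*(1/24) = 385*(1/24) = 385/24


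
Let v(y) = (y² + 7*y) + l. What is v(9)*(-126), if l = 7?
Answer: -19026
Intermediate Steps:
v(y) = 7 + y² + 7*y (v(y) = (y² + 7*y) + 7 = 7 + y² + 7*y)
v(9)*(-126) = (7 + 9² + 7*9)*(-126) = (7 + 81 + 63)*(-126) = 151*(-126) = -19026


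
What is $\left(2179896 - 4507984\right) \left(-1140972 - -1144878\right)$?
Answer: $-9093511728$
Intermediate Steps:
$\left(2179896 - 4507984\right) \left(-1140972 - -1144878\right) = - 2328088 \left(-1140972 + \left(-1207398 + 2352276\right)\right) = - 2328088 \left(-1140972 + 1144878\right) = \left(-2328088\right) 3906 = -9093511728$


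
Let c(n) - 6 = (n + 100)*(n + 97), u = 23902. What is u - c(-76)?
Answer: 23392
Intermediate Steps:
c(n) = 6 + (97 + n)*(100 + n) (c(n) = 6 + (n + 100)*(n + 97) = 6 + (100 + n)*(97 + n) = 6 + (97 + n)*(100 + n))
u - c(-76) = 23902 - (9706 + (-76)² + 197*(-76)) = 23902 - (9706 + 5776 - 14972) = 23902 - 1*510 = 23902 - 510 = 23392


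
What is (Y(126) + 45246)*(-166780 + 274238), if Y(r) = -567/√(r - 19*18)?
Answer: 4862044668 + 3384927*I*√6/2 ≈ 4.862e+9 + 4.1457e+6*I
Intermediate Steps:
Y(r) = -567/√(-342 + r) (Y(r) = -567/√(r - 342) = -567/√(-342 + r))
(Y(126) + 45246)*(-166780 + 274238) = (-567/√(-342 + 126) + 45246)*(-166780 + 274238) = (-(-63)*I*√6/4 + 45246)*107458 = (63*I*√6/4 + 45246)*107458 = (45246 + 63*I*√6/4)*107458 = 4862044668 + 3384927*I*√6/2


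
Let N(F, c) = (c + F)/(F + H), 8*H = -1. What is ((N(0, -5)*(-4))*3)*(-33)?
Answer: 15840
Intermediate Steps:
H = -1/8 (H = (1/8)*(-1) = -1/8 ≈ -0.12500)
N(F, c) = (F + c)/(-1/8 + F) (N(F, c) = (c + F)/(F - 1/8) = (F + c)/(-1/8 + F))
((N(0, -5)*(-4))*3)*(-33) = (((8*(0 - 5)/(-1 + 8*0))*(-4))*3)*(-33) = (((8*(-5)/(-1 + 0))*(-4))*3)*(-33) = (((8*(-5)/(-1))*(-4))*3)*(-33) = (((8*(-1)*(-5))*(-4))*3)*(-33) = ((40*(-4))*3)*(-33) = -160*3*(-33) = -480*(-33) = 15840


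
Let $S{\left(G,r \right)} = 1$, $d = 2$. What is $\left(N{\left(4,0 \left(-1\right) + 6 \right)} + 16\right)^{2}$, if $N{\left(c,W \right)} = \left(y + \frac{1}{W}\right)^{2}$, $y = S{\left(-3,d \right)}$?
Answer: $\frac{390625}{1296} \approx 301.41$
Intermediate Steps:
$y = 1$
$N{\left(c,W \right)} = \left(1 + \frac{1}{W}\right)^{2}$
$\left(N{\left(4,0 \left(-1\right) + 6 \right)} + 16\right)^{2} = \left(\frac{\left(1 + \left(0 \left(-1\right) + 6\right)\right)^{2}}{\left(0 \left(-1\right) + 6\right)^{2}} + 16\right)^{2} = \left(\frac{\left(1 + \left(0 + 6\right)\right)^{2}}{\left(0 + 6\right)^{2}} + 16\right)^{2} = \left(\frac{\left(1 + 6\right)^{2}}{36} + 16\right)^{2} = \left(\frac{7^{2}}{36} + 16\right)^{2} = \left(\frac{1}{36} \cdot 49 + 16\right)^{2} = \left(\frac{49}{36} + 16\right)^{2} = \left(\frac{625}{36}\right)^{2} = \frac{390625}{1296}$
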